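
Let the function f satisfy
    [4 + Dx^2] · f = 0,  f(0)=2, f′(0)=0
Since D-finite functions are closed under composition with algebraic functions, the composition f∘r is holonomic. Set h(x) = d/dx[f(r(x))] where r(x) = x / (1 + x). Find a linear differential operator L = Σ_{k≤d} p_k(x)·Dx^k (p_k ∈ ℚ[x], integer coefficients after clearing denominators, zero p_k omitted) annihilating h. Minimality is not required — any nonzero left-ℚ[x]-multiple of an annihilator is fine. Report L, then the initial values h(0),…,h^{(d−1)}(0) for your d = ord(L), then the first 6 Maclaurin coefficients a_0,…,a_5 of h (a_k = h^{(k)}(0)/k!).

f: a_k = 2, 0, -4, 0, 4/3, 0, …
Substitute x→r, Dx→(1/r')Dx; clear ⇒ L₀.
h=h₀': d/dx-closure on L₀ ⇒ L.
L = (10 + 12·x + 6·x^2) + (6 + 18·x + 18·x^2 + 6·x^3)·Dx + (1 + 4·x + 6·x^2 + 4·x^3 + x^4)·Dx^2  (order 2).
h: a_k = 0, -8, 24, -128/3, 160/3, -616/15, …
ICs: h(0) = 0, h′(0) = -8.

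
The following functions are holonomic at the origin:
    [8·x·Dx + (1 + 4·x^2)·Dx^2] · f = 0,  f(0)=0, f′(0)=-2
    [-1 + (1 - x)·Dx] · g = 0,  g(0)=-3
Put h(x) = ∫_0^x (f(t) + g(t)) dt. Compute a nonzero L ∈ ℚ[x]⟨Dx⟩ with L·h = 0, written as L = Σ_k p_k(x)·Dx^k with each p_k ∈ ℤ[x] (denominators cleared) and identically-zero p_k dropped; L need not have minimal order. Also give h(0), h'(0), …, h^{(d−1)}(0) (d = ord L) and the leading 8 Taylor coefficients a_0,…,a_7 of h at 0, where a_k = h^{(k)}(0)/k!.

L = (8 - 32·x - 96·x^2)·Dx^2 + (-7 + 8·x + 20·x^2 - 96·x^3)·Dx^3 + (1 + 3·x + 12·x^3 - 16·x^4)·Dx^4  (order 4).
h: a_k = 0, -3, -5/2, -1, -1/12, -3/5, -47/30, -3/7, …
ICs: h(0) = 0, h′(0) = -3, h′′(0) = -5, h′′′(0) = -6.

f: a_k = 0, -2, 0, 8/3, 0, -32/5, 0, 128/7, …
g: a_k = -3, -3, -3, -3, -3, -3, -3, -3, …
Sum ⇒ L₀ = lclm(L_f,L_g) in ℚ(x)⟨Dx⟩.
Integrate: L := L₀·Dx.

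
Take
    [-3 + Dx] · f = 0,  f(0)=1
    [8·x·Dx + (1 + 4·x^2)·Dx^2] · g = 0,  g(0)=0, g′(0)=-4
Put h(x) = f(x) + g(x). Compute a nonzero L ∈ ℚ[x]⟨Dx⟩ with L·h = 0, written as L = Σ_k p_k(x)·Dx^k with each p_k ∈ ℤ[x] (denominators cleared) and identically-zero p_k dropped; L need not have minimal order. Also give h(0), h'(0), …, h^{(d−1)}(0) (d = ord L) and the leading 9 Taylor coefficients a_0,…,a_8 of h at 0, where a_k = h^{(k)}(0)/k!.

f: a_k = 1, 3, 9/2, 9/2, 27/8, 81/40, 81/80, 243/560, 729/4480, …
g: a_k = 0, -4, 0, 16/3, 0, -64/5, 0, 256/7, 0, …
Weyl lclm of L_f,L_g ⇒ L₀ (ord ≤ 3).
L = (24 - 72·x - 288·x^2 - 288·x^3)·Dx + (-17 + 24·x^2 - 144·x^4)·Dx^2 + (3 + 8·x + 24·x^2 + 32·x^3 + 48·x^4)·Dx^3  (order 3).
h: a_k = 1, -1, 9/2, 59/6, 27/8, -431/40, 81/80, 20723/560, 729/4480, …
ICs: h(0) = 1, h′(0) = -1, h′′(0) = 9.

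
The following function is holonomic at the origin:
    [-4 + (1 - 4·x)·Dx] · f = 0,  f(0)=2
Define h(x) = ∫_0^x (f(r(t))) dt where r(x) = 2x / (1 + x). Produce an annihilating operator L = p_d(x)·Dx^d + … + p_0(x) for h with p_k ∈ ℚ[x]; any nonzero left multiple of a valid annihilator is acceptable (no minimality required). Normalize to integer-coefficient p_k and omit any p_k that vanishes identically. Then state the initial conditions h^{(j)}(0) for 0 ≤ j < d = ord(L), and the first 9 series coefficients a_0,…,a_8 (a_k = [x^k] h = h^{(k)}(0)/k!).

L = 8·Dx + (-1 + 6·x + 7·x^2)·Dx^2  (order 2).
h: a_k = 0, 2, 8, 112/3, 196, 5488/5, 19208/3, 38416, 235298, …
ICs: h(0) = 0, h′(0) = 2.

f: a_k = 2, 8, 32, 128, 512, 2048, 8192, 32768, 131072, …
h₀=f(r): pull back L_f along r ⇒ L₀.
h=∫h₀ ⇒ L = L₀·Dx.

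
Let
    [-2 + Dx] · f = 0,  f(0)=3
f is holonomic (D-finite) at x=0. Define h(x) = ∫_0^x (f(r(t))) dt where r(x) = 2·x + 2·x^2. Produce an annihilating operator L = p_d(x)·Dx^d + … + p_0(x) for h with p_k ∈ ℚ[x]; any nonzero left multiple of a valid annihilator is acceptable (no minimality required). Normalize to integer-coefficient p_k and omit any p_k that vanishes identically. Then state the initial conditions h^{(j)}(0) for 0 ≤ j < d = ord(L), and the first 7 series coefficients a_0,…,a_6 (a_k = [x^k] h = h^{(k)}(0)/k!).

f: a_k = 3, 6, 6, 4, 2, 4/5, 4/15, …
f∘r: x↦r, Dx↦Dx/r' in L_f ⇒ L₀.
Integrate: L := L₀·Dx.
L = (-4 - 8·x)·Dx + Dx^2  (order 2).
h: a_k = 0, 3, 6, 12, 20, 152/5, 208/5, …
ICs: h(0) = 0, h′(0) = 3.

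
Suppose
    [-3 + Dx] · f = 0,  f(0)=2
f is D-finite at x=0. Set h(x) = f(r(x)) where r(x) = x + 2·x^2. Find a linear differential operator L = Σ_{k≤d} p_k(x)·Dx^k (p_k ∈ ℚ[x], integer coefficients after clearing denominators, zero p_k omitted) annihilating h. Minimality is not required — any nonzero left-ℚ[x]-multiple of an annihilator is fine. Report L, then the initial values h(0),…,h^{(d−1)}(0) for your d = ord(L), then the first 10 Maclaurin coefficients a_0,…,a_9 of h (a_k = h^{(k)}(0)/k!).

f: a_k = 2, 6, 9, 9, 27/4, 81/20, 81/40, 243/280, 729/2240, 243/2240, …
f∘r: x↦r, Dx↦Dx/r' in L_f ⇒ L₀.
L = (-3 - 12·x) + Dx  (order 1).
h: a_k = 2, 6, 21, 45, 387/4, 3321/20, 11061/40, 112887/280, 253557/448, 232389/320, …
ICs: h(0) = 2.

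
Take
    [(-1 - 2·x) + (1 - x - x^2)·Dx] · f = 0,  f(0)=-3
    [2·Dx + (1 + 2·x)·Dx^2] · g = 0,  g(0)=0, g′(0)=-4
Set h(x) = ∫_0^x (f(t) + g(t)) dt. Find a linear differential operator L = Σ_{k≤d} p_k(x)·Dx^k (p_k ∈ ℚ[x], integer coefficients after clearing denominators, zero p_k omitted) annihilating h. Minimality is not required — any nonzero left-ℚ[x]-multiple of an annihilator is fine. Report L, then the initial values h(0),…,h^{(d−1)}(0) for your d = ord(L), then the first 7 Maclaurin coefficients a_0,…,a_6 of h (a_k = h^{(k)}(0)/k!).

L = (34 + 92·x + 116·x^2 + 48·x^3 + 24·x^4)·Dx^2 + (5 + 60·x + 170·x^2 + 180·x^3 + 100·x^4 + 40·x^5)·Dx^3 + (-3 - 11·x - 5·x^2 + 20·x^3 + 30·x^4 + 24·x^5 + 8·x^6)·Dx^4  (order 4).
h: a_k = 0, -3, -7/2, -2/3, -43/12, -7/5, -92/15, …
ICs: h(0) = 0, h′(0) = -3, h′′(0) = -7, h′′′(0) = -4.

f: a_k = -3, -3, -6, -9, -15, -24, -39, …
g: a_k = 0, -4, 4, -16/3, 8, -64/5, 64/3, …
h₀=f+g: left-lcm gives L₀, ord ≤ 3.
h=∫₀ˣh₀: take L = L₀·Dx.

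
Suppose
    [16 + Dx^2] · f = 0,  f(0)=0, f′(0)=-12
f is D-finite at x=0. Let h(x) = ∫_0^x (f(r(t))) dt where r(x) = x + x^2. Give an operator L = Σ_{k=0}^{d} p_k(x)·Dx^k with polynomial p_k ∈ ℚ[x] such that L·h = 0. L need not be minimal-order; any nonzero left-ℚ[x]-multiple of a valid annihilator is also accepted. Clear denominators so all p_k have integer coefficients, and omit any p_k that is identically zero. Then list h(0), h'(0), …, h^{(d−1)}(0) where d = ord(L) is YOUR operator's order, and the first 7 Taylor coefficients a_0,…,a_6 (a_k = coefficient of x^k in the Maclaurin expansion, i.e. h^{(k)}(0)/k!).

L = (16 + 96·x + 192·x^2 + 128·x^3)·Dx - 2·Dx^2 + (1 + 2·x)·Dx^3  (order 3).
h: a_k = 0, 0, -6, -4, 8, 96/5, 176/15, …
ICs: h(0) = 0, h′(0) = 0, h′′(0) = -12.

f: a_k = 0, -12, 0, 32, 0, -128/5, 0, …
L₀ from L_f via x↦r, Dx↦r'^{-1}Dx.
Integrate: L := L₀·Dx.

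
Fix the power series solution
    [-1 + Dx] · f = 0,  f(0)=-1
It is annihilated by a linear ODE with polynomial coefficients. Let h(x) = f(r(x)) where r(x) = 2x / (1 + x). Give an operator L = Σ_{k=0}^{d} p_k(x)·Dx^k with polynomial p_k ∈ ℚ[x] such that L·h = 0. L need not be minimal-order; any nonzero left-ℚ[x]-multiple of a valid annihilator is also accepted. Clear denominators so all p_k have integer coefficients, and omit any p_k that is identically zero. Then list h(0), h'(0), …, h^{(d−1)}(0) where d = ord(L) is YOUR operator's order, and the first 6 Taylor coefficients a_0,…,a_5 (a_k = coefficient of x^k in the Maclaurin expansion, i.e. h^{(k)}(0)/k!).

f: a_k = -1, -1, -1/2, -1/6, -1/24, -1/120, …
L₀ from L_f via x↦r, Dx↦r'^{-1}Dx.
L = -2 + (1 + 2·x + x^2)·Dx  (order 1).
h: a_k = -1, -2, 0, 2/3, -2/3, 2/5, …
ICs: h(0) = -1.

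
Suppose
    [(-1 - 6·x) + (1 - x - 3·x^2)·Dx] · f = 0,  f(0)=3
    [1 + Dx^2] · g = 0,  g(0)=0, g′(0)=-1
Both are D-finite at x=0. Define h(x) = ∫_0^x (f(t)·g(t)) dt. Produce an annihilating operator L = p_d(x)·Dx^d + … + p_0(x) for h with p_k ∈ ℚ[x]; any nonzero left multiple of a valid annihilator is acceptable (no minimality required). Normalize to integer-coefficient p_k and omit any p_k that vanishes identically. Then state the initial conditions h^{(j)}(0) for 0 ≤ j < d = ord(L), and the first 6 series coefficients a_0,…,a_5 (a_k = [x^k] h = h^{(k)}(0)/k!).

L = (5 + x + 3·x^2)·Dx + (2 + 12·x)·Dx^2 + (-1 + x + 3·x^2)·Dx^3  (order 3).
h: a_k = 0, 0, -3/2, -1, -23/8, -41/10, …
ICs: h(0) = 0, h′(0) = 0, h′′(0) = -3.

f: a_k = 3, 3, 12, 21, 57, 120, …
g: a_k = 0, -1, 0, 1/6, 0, -1/120, …
h₀=f·g: eliminate ⇒ L₀, order ≤ 1·2.
h=∫₀ˣh₀: take L = L₀·Dx.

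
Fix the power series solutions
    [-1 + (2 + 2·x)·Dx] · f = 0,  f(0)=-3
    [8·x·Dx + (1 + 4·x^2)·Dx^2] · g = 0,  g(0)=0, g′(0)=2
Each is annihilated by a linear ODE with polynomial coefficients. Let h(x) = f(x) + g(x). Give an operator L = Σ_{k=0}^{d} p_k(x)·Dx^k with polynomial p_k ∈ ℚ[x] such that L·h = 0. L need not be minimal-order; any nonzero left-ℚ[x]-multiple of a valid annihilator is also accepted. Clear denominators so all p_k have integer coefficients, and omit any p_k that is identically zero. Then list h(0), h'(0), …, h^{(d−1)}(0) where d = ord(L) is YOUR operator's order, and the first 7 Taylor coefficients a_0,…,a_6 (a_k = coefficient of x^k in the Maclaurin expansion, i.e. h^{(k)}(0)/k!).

L = (-16 - 40·x + 192·x^2 + 96·x^3)·Dx + (-35 - 64·x + 328·x^2 + 768·x^3 + 336·x^4)·Dx^2 + (-2 + 30·x + 48·x^2 + 144·x^3 + 224·x^4 + 96·x^5)·Dx^3  (order 3).
h: a_k = -3, 1/2, 3/8, -137/48, 15/128, 8087/1280, 63/1024, …
ICs: h(0) = -3, h′(0) = 1/2, h′′(0) = 3/4.

f: a_k = -3, -3/2, 3/8, -3/16, 15/128, -21/256, 63/1024, …
g: a_k = 0, 2, 0, -8/3, 0, 32/5, 0, …
Weyl lclm of L_f,L_g ⇒ L₀ (ord ≤ 3).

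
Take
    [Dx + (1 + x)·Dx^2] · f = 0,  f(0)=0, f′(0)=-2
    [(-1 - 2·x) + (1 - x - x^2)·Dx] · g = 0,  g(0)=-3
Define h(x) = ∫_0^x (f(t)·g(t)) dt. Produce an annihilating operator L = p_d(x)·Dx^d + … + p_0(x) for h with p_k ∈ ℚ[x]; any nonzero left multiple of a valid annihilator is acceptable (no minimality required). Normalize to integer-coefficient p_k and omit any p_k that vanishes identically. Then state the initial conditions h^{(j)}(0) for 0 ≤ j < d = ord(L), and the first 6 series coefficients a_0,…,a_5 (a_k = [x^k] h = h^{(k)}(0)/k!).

L = (3 + 4·x)·Dx + (1 + 7·x + 5·x^2)·Dx^2 + (-1 + 2·x^2 + x^3)·Dx^3  (order 3).
h: a_k = 0, 0, 3, 1, 11/4, 5/2, …
ICs: h(0) = 0, h′(0) = 0, h′′(0) = 6.

f: a_k = 0, -2, 1, -2/3, 1/2, -2/5, …
g: a_k = -3, -3, -6, -9, -15, -24, …
Product ⇒ symmetric product L₀, ord ≤ 2.
Integrate: L := L₀·Dx.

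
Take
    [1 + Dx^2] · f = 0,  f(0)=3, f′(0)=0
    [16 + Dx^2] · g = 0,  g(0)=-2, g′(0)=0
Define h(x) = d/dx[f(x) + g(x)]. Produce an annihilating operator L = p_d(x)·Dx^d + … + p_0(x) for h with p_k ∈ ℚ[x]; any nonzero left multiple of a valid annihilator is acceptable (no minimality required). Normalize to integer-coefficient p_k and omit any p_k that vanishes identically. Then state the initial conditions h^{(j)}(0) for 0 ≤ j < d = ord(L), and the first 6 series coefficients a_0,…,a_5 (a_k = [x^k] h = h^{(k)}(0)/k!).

f: a_k = 3, 0, -3/2, 0, 1/8, 0, …
g: a_k = -2, 0, 16, 0, -64/3, 0, …
f+g: L₀ = lclm(L_f,L_g), ord ≤ 2+2.
h=h₀': d/dx-closure on L₀ ⇒ L.
L = 16 + 17·Dx^2 + Dx^4  (order 4).
h: a_k = 0, 29, 0, -509/6, 0, 8189/120, …
ICs: h(0) = 0, h′(0) = 29, h′′(0) = 0, h′′′(0) = -509.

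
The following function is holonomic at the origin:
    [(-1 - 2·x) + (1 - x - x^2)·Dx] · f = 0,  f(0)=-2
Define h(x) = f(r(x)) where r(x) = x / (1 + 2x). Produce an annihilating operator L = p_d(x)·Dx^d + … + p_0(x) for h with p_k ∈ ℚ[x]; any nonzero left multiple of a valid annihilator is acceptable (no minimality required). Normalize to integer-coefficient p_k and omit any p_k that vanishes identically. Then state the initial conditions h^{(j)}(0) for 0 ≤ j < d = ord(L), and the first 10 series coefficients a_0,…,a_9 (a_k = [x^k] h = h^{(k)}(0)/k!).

f: a_k = -2, -2, -4, -6, -10, -16, -26, -42, -68, -110, …
Change of var in L_f (x↦r) gives L₀.
L = (-1 - 4·x) + (1 + 5·x + 7·x^2 + 2·x^3)·Dx  (order 1).
h: a_k = -2, -2, 0, 2, -6, 16, -42, 110, -288, 754, …
ICs: h(0) = -2.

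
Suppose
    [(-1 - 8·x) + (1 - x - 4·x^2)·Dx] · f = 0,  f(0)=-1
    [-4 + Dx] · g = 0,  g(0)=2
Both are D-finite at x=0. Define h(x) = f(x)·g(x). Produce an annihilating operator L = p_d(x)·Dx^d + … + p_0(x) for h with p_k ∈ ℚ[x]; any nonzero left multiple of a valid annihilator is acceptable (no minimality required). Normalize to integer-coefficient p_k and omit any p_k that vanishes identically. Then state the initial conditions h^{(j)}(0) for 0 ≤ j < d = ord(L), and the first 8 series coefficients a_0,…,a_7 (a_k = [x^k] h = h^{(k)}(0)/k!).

f: a_k = -1, -1, -5, -9, -29, -65, -181, -441, …
g: a_k = 2, 8, 16, 64/3, 64/3, 256/15, 512/45, 2048/315, …
Sym-product of L_f,L_g gives L₀ (≤ ord 1).
L = (5 + 4·x - 16·x^2) + (-1 + x + 4·x^2)·Dx  (order 1).
h: a_k = -2, -10, -34, -286/3, -758/3, -9766/15, -15058/9, -1349422/315, …
ICs: h(0) = -2.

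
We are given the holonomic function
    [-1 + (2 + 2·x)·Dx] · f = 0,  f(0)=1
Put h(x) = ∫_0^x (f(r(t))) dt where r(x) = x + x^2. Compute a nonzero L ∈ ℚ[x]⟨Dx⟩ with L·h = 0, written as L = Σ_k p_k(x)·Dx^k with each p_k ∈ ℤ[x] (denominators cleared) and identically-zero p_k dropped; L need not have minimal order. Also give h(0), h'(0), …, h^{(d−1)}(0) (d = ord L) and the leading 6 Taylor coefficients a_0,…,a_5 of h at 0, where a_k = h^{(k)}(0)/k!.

L = (-1 - 2·x)·Dx + (2 + 2·x + 2·x^2)·Dx^2  (order 2).
h: a_k = 0, 1, 1/4, 1/8, -3/64, 3/640, …
ICs: h(0) = 0, h′(0) = 1.

f: a_k = 1, 1/2, -1/8, 1/16, -5/128, 7/256, …
L₀ from L_f via x↦r, Dx↦r'^{-1}Dx.
h=∫₀ˣh₀: take L = L₀·Dx.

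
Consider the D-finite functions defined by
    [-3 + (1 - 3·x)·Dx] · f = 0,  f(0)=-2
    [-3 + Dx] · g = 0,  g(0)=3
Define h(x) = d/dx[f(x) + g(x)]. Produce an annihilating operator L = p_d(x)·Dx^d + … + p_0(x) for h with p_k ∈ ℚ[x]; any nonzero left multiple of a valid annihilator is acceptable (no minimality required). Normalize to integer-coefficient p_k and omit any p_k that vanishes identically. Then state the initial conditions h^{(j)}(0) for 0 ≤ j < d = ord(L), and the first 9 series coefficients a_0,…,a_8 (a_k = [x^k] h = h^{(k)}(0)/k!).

L = (36 + 54·x) + (-15 - 18·x + 27·x^2)·Dx + (1 - 9·x^2)·Dx^2  (order 2).
h: a_k = 3, -9, -243/2, -1215/2, -19197/8, -349191/40, -2448711/80, -58784373/560, -1587230559/4480, …
ICs: h(0) = 3, h′(0) = -9.

f: a_k = -2, -6, -18, -54, -162, -486, -1458, -4374, -13122, …
g: a_k = 3, 9, 27/2, 27/2, 81/8, 243/40, 243/80, 729/560, 2187/4480, …
f+g: L₀ = lclm(L_f,L_g), ord ≤ 1+1.
h=h₀': d/dx-closure on L₀ ⇒ L.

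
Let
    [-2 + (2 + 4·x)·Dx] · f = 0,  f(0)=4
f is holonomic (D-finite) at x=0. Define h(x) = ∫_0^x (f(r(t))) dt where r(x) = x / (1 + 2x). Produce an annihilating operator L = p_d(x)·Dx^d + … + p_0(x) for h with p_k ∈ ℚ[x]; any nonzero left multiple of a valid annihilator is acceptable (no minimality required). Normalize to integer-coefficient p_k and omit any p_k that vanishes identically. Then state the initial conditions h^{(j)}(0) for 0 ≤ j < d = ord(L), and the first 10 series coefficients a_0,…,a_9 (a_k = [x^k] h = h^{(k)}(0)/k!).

L = -Dx + (1 + 6·x + 8·x^2)·Dx^2  (order 2).
h: a_k = 0, 4, 2, -10/3, 13/2, -141/10, 133/4, -2353/28, 7205/32, -182461/288, …
ICs: h(0) = 0, h′(0) = 4.

f: a_k = 4, 4, -2, 2, -5/2, 7/2, -21/4, 33/4, -429/32, 715/32, …
Substitute x→r, Dx→(1/r')Dx; clear ⇒ L₀.
Integrate: L := L₀·Dx.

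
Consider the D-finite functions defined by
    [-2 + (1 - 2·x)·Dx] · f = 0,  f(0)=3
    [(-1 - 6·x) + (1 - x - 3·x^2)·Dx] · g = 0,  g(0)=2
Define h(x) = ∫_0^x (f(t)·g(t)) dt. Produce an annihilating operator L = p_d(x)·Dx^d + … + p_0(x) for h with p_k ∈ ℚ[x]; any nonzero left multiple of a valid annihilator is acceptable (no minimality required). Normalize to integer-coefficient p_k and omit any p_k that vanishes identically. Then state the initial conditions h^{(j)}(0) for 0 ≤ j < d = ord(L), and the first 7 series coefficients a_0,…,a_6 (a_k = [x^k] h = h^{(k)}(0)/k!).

L = (-3 - 2·x + 18·x^2)·Dx + (1 - 3·x - x^2 + 6·x^3)·Dx^2  (order 2).
h: a_k = 0, 6, 9, 20, 81/2, 438/5, 186, …
ICs: h(0) = 0, h′(0) = 6.

f: a_k = 3, 6, 12, 24, 48, 96, 192, …
g: a_k = 2, 2, 8, 14, 38, 80, 194, …
f·g: L₀ = L_f ⊗_s L_g, ord ≤ 1·1.
h=∫h₀ ⇒ L = L₀·Dx.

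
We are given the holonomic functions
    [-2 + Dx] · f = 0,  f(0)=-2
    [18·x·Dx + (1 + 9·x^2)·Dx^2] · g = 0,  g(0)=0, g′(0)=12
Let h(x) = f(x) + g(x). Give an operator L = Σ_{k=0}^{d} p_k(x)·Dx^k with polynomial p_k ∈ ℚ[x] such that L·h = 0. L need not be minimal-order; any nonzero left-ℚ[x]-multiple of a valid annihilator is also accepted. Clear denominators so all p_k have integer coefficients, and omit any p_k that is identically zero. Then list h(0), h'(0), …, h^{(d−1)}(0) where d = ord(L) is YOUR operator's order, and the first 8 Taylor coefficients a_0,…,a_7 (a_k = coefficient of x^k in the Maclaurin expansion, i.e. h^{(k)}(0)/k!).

L = (18 - 36·x - 486·x^2 - 324·x^3)·Dx + (-11 + 207·x^2 - 162·x^4)·Dx^2 + (1 + 9·x + 18·x^2 + 81·x^3 + 81·x^4)·Dx^3  (order 3).
h: a_k = -2, 8, -4, -116/3, -4/3, 2908/15, -8/45, -393676/315, …
ICs: h(0) = -2, h′(0) = 8, h′′(0) = -8.

f: a_k = -2, -4, -4, -8/3, -4/3, -8/15, -8/45, -16/315, …
g: a_k = 0, 12, 0, -36, 0, 972/5, 0, -8748/7, …
Sum ⇒ L₀ = lclm(L_f,L_g) in ℚ(x)⟨Dx⟩.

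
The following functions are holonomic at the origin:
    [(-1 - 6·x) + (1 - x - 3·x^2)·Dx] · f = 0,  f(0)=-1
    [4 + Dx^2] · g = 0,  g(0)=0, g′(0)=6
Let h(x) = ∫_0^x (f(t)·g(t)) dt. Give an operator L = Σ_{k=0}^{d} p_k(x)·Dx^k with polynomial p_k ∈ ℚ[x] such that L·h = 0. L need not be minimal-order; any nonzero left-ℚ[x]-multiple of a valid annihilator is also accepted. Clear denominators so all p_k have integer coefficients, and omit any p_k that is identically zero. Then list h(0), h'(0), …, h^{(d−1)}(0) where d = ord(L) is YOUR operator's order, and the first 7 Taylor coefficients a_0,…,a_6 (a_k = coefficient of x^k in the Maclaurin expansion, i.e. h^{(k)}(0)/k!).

f: a_k = -1, -1, -4, -7, -19, -40, -97, …
g: a_k = 0, 6, 0, -4, 0, 4/5, 0, …
f·g: L₀ = L_f ⊗_s L_g, ord ≤ 1·2.
Integrate: L := L₀·Dx.
L = (2 + 4·x + 12·x^2)·Dx + (2 + 12·x)·Dx^2 + (-1 + x + 3·x^2)·Dx^3  (order 3).
h: a_k = 0, 0, -3, -2, -5, -38/5, -247/15, …
ICs: h(0) = 0, h′(0) = 0, h′′(0) = -6.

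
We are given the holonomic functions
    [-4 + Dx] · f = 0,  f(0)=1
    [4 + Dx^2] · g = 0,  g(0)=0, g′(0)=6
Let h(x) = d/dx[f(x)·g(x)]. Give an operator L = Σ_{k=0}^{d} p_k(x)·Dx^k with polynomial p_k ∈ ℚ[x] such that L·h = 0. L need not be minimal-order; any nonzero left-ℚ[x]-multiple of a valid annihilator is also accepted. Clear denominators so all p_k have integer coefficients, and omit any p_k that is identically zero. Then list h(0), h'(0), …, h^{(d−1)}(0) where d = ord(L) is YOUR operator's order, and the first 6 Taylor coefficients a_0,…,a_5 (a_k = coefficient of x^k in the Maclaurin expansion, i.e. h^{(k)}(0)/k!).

L = 20 - 8·Dx + Dx^2  (order 2).
h: a_k = 6, 48, 132, 192, 164, 352/5, …
ICs: h(0) = 6, h′(0) = 48.

f: a_k = 1, 4, 8, 32/3, 32/3, 128/15, …
g: a_k = 0, 6, 0, -4, 0, 4/5, …
f·g: L₀ = L_f ⊗_s L_g, ord ≤ 1·2.
h=h₀': d/dx-closure on L₀ ⇒ L.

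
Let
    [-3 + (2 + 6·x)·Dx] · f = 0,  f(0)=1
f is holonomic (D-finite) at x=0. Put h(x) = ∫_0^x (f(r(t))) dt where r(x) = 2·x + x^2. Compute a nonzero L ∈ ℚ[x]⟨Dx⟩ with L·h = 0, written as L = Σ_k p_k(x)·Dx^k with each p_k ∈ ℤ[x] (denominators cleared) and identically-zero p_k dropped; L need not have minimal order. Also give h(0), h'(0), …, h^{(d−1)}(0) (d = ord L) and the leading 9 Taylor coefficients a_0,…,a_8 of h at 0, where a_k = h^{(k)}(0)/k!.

L = (-3 - 3·x)·Dx + (1 + 6·x + 3·x^2)·Dx^2  (order 2).
h: a_k = 0, 1, 3/2, -1, 9/4, -63/10, 81/4, -999/14, 4293/16, …
ICs: h(0) = 0, h′(0) = 1.

f: a_k = 1, 3/2, -9/8, 27/16, -405/128, 1701/256, -15309/1024, 72171/2048, -2814669/32768, …
Change of var in L_f (x↦r) gives L₀.
h=∫₀ˣh₀: take L = L₀·Dx.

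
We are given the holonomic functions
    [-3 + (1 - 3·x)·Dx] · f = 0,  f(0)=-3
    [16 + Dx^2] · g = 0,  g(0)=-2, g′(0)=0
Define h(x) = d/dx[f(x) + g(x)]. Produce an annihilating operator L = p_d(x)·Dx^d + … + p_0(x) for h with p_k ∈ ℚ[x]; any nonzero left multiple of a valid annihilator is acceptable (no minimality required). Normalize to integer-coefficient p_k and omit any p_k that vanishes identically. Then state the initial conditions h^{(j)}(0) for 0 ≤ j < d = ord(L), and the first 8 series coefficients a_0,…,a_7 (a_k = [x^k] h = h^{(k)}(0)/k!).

f: a_k = -3, -9, -27, -81, -243, -729, -2187, -6561, …
g: a_k = -2, 0, 16, 0, -64/3, 0, 512/45, 0, …
h₀=f+g: left-lcm gives L₀, ord ≤ 3.
Differentiate: ansatz ord ≤ ord L₀ ⇒ L.
L = (5952 - 4608·x + 6912·x^2) + (-560 + 2448·x - 3456·x^2 + 3456·x^3)·Dx + (372 - 288·x + 432·x^2)·Dx^2 + (-35 + 153·x - 216·x^2 + 216·x^3)·Dx^3  (order 3).
h: a_k = -9, -22, -243, -3172/3, -3645, -195806/15, -45927, -49609352/315, …
ICs: h(0) = -9, h′(0) = -22, h′′(0) = -486.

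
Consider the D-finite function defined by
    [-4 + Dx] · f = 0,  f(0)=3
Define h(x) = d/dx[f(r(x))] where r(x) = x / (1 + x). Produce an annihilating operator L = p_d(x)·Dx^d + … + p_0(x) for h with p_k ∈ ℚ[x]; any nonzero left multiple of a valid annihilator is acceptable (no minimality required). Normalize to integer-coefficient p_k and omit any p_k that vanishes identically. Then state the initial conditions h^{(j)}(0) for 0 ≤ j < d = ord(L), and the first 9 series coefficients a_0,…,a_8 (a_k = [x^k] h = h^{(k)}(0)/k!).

L = (2 - 2·x) + (-1 - 2·x - x^2)·Dx  (order 1).
h: a_k = 12, 24, -12, -16, 28, -88/5, -68/15, 2528/105, -3316/105, …
ICs: h(0) = 12.

f: a_k = 3, 12, 24, 32, 32, 128/5, 256/15, 1024/105, 512/105, …
Substitute x→r, Dx→(1/r')Dx; clear ⇒ L₀.
h=h₀': d/dx-closure on L₀ ⇒ L.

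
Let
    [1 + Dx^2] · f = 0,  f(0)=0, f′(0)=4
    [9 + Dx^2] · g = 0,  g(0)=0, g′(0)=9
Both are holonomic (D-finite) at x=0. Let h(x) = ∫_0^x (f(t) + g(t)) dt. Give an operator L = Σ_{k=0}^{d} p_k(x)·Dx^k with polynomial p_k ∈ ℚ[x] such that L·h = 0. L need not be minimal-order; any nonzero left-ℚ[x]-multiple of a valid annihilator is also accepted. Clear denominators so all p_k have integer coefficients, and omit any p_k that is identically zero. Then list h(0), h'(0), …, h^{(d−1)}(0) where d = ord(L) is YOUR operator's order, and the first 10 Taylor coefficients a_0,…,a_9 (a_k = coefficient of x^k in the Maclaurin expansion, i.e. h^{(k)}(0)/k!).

L = 9·Dx + 10·Dx^3 + Dx^5  (order 5).
h: a_k = 0, 0, 13/2, 0, -85/24, 0, 733/720, 0, -1313/8064, 0, …
ICs: h(0) = 0, h′(0) = 0, h′′(0) = 13, h′′′(0) = 0, h′′′′(0) = -85.

f: a_k = 0, 4, 0, -2/3, 0, 1/30, 0, -1/1260, 0, 1/90720, …
g: a_k = 0, 9, 0, -27/2, 0, 243/40, 0, -729/560, 0, 729/4480, …
Weyl lclm of L_f,L_g ⇒ L₀ (ord ≤ 4).
h=∫₀ˣh₀: take L = L₀·Dx.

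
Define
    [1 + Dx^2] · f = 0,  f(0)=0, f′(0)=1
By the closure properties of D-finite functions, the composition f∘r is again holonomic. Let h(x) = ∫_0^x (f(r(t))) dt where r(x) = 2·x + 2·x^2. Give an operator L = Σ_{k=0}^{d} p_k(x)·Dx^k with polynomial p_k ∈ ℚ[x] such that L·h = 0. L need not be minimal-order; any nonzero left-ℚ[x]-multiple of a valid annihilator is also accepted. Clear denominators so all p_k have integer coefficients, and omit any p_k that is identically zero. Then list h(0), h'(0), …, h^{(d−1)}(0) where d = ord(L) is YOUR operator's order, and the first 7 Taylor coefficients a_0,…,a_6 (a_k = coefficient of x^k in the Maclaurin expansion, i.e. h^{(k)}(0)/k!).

f: a_k = 0, 1, 0, -1/6, 0, 1/120, 0, …
L₀ from L_f via x↦r, Dx↦r'^{-1}Dx.
h=∫₀ˣh₀: take L = L₀·Dx.
L = (4 + 24·x + 48·x^2 + 32·x^3)·Dx - 2·Dx^2 + (1 + 2·x)·Dx^3  (order 3).
h: a_k = 0, 0, 1, 2/3, -1/3, -4/5, -28/45, …
ICs: h(0) = 0, h′(0) = 0, h′′(0) = 2.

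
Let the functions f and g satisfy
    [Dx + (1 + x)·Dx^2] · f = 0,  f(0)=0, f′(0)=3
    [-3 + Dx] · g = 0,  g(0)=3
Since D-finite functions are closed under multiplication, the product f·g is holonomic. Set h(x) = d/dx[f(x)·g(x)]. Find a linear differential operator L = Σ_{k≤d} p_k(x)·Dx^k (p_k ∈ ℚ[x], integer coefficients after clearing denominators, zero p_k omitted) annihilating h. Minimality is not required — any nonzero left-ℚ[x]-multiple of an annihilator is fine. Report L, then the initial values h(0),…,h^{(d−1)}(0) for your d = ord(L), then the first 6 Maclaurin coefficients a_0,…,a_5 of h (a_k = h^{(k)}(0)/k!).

L = (15 + 36·x + 27·x^2) + (-11 - 27·x - 18·x^2)·Dx + (2 + 5·x + 3·x^2)·Dx^2  (order 2).
h: a_k = 9, 45, 90, 108, 747/8, 495/8, …
ICs: h(0) = 9, h′(0) = 45.

f: a_k = 0, 3, -3/2, 1, -3/4, 3/5, …
g: a_k = 3, 9, 27/2, 27/2, 81/8, 243/40, …
Sym-product of L_f,L_g gives L₀ (≤ ord 2).
Differentiate: ansatz ord ≤ ord L₀ ⇒ L.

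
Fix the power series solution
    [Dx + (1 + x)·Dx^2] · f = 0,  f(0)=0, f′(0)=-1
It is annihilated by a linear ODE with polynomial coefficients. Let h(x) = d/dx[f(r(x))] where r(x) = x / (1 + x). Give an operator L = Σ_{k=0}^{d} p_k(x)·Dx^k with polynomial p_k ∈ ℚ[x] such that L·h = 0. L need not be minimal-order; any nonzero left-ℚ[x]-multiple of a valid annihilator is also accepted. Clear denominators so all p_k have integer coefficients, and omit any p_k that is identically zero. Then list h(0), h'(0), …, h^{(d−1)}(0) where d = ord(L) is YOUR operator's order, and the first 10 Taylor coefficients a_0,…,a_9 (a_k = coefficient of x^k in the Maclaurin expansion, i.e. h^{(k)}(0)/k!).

f: a_k = 0, -1, 1/2, -1/3, 1/4, -1/5, 1/6, -1/7, 1/8, -1/9, …
Substitute x→r, Dx→(1/r')Dx; clear ⇒ L₀.
Derive L from L₀ (diff closure).
L = (3 + 4·x) + (1 + 3·x + 2·x^2)·Dx  (order 1).
h: a_k = -1, 3, -7, 15, -31, 63, -127, 255, -511, 1023, …
ICs: h(0) = -1.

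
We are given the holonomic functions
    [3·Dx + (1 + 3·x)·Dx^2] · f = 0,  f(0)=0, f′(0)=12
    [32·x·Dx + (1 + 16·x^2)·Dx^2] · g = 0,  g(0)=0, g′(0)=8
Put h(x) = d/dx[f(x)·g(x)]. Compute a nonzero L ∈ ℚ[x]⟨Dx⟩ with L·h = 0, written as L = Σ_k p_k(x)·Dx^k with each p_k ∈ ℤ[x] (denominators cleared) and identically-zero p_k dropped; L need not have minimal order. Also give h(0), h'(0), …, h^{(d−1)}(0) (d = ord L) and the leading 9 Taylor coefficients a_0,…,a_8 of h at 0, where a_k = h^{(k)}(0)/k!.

f: a_k = 0, 12, -18, 36, -81, 972/5, -486, 8748/7, -6561/2, …
g: a_k = 0, 8, 0, -128/3, 0, 2048/5, 0, -32768/7, 0, …
f·g: L₀ = L_f ⊗_s L_g, ord ≤ 2·2.
h=h₀': d/dx-closure on L₀ ⇒ L.
L = (15744 + 89280·x + 811008·x^2 + 5299200·x^3 + 13271040·x^4 + 17252352·x^5 + 21233664·x^7) + (4258 + 91200·x + 775488·x^2 + 4635648·x^3 + 18247680·x^4 + 41140224·x^5 + 46448640·x^6 + 21233664·x^7 + 74317824·x^8)·Dx + (492 + 12548·x + 131328·x^2 + 747968·x^3 + 3219456·x^4 + 10146816·x^5 + 21233664·x^6 + 24920064·x^7 + 21233664·x^8 + 42467328·x^9)·Dx^2 + (73 + 822·x + 6161·x^2 + 34944·x^3 + 151168·x^4 + 500736·x^5 + 1322496·x^6 + 2654208·x^7 + 3244032·x^8 + 3538944·x^9 + 5308416·x^10)·Dx^3  (order 3).
h: a_k = 0, 192, -432, -896, 600, 148032/5, -273168/5, -1588992/5, 14356116/35, …
ICs: h(0) = 0, h′(0) = 192, h′′(0) = -864.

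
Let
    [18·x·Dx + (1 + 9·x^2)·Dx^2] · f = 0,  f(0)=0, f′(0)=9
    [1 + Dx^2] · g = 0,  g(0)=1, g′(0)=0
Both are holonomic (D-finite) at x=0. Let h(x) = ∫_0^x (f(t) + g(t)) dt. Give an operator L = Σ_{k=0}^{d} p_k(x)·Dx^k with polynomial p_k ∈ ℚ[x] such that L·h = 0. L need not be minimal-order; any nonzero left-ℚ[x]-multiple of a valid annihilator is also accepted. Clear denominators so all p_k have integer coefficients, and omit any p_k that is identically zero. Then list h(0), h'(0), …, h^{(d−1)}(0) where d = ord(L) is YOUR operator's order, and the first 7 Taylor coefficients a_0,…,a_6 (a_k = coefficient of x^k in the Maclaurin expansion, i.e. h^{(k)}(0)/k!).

f: a_k = 0, 9, 0, -27, 0, 729/5, 0, …
g: a_k = 1, 0, -1/2, 0, 1/24, 0, -1/720, …
h₀=f+g: left-lcm gives L₀, ord ≤ 4.
∫: right-multiply L₀ by Dx.
L = (-1926·x + 17820·x^3 + 1458·x^5)·Dx^2 + (-17 + 351·x^2 + 4617·x^4 + 729·x^6)·Dx^3 + (-1926·x + 17820·x^3 + 1458·x^5)·Dx^4 + (-17 + 351·x^2 + 4617·x^4 + 729·x^6)·Dx^5  (order 5).
h: a_k = 0, 1, 9/2, -1/6, -27/4, 1/120, 243/10, …
ICs: h(0) = 0, h′(0) = 1, h′′(0) = 9, h′′′(0) = -1, h′′′′(0) = -162.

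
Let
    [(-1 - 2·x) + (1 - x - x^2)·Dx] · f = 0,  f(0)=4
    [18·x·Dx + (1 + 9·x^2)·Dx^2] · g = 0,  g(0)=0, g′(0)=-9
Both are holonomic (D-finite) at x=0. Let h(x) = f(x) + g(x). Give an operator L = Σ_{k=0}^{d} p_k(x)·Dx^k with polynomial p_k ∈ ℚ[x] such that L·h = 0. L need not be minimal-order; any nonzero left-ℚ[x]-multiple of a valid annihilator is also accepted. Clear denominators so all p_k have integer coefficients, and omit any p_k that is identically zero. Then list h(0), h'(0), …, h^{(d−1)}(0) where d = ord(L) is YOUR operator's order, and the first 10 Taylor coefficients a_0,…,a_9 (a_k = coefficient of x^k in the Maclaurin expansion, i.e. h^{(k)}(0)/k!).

f: a_k = 4, 4, 8, 12, 20, 32, 52, 84, 136, 220, …
g: a_k = 0, -9, 0, 27, 0, -729/5, 0, 6561/7, 0, -6561, …
Weyl lclm of L_f,L_g ⇒ L₀ (ord ≤ 3).
L = (-36 + 144·x + 1440·x^2 + 2376·x^3 + 3186·x^4 + 486·x^6)·Dx + (18 + 24·x - 108·x^2 + 444·x^3 + 2313·x^4 + 2178·x^5 + 243·x^6 + 486·x^7)·Dx^2 + (-2 - 10·x - 34·x^2 - 48·x^3 - 123·x^4 + 387·x^5 + 198·x^6 + 81·x^7 + 81·x^8)·Dx^3  (order 3).
h: a_k = 4, -5, 8, 39, 20, -569/5, 52, 7149/7, 136, -6341, …
ICs: h(0) = 4, h′(0) = -5, h′′(0) = 16.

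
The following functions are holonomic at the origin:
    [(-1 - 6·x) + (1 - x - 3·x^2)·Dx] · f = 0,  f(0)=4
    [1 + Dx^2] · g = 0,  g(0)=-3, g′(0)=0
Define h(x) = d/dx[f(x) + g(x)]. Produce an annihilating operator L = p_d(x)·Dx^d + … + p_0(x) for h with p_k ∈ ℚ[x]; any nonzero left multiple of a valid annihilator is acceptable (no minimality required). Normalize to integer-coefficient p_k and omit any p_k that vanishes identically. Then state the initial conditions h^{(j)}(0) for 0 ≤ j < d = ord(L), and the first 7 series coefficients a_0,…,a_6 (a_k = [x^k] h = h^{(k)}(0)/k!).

L = (464 + 2522·x + 8618·x^2 + 6330·x^3 + 9630·x^4 + 486·x^5 + 486·x^6) + (-43 - 249·x + 114·x^2 + 559·x^3 + 1500·x^4 + 1863·x^5 + 189·x^6 + 162·x^7)·Dx + (464 + 2522·x + 8618·x^2 + 6330·x^3 + 9630·x^4 + 486·x^5 + 486·x^6)·Dx^2 + (-43 - 249·x + 114·x^2 + 559·x^3 + 1500·x^4 + 1863·x^5 + 189·x^6 + 162·x^7)·Dx^3  (order 3).
h: a_k = 4, 35, 84, 607/2, 800, 93121/40, 6076, …
ICs: h(0) = 4, h′(0) = 35, h′′(0) = 168.

f: a_k = 4, 4, 16, 28, 76, 160, 388, …
g: a_k = -3, 0, 3/2, 0, -1/8, 0, 1/240, …
f+g: L₀ = lclm(L_f,L_g), ord ≤ 1+2.
Differentiate: ansatz ord ≤ ord L₀ ⇒ L.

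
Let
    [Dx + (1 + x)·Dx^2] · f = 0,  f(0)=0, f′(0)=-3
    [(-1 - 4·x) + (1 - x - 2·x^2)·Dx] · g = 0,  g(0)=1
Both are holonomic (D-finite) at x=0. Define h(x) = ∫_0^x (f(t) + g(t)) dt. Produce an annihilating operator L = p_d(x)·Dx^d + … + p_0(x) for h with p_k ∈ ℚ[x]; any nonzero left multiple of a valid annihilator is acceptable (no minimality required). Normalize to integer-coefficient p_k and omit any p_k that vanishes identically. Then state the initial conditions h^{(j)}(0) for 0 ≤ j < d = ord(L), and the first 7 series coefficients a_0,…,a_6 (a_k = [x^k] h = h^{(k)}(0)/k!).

L = (-42 - 144·x - 144·x^2 - 96·x^3)·Dx^2 + (-28 - 172·x - 312·x^2 - 328·x^3 - 160·x^4)·Dx^3 + (7 + 14·x - 5·x^2 - 56·x^3 - 76·x^4 - 32·x^5)·Dx^4  (order 4).
h: a_k = 0, 1, -1, 3/2, 1, 47/20, 17/5, …
ICs: h(0) = 0, h′(0) = 1, h′′(0) = -2, h′′′(0) = 9.

f: a_k = 0, -3, 3/2, -1, 3/4, -3/5, 1/2, …
g: a_k = 1, 1, 3, 5, 11, 21, 43, …
Weyl lclm of L_f,L_g ⇒ L₀ (ord ≤ 3).
Integrate: L := L₀·Dx.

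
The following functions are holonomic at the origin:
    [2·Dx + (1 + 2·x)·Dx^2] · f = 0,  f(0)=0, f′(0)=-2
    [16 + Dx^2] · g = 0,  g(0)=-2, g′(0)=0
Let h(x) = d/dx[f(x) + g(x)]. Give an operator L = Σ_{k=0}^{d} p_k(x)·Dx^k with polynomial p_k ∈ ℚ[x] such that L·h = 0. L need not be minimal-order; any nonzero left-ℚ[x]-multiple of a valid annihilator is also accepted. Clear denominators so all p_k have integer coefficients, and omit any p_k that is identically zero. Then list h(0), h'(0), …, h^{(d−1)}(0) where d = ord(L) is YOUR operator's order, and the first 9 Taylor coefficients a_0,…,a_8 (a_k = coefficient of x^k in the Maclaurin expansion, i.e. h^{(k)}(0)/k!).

L = (160 + 256·x + 256·x^2) + (48 + 224·x + 384·x^2 + 256·x^3)·Dx + (10 + 16·x + 16·x^2)·Dx^2 + (3 + 14·x + 24·x^2 + 16·x^3)·Dx^3  (order 3).
h: a_k = -2, 36, -8, -208/3, -32, 1984/15, -128, 72448/315, -512, …
ICs: h(0) = -2, h′(0) = 36, h′′(0) = -16.

f: a_k = 0, -2, 2, -8/3, 4, -32/5, 32/3, -128/7, 32, …
g: a_k = -2, 0, 16, 0, -64/3, 0, 512/45, 0, -1024/315, …
Weyl lclm of L_f,L_g ⇒ L₀ (ord ≤ 4).
h₀' ⇒ L via d/dx closure of L₀.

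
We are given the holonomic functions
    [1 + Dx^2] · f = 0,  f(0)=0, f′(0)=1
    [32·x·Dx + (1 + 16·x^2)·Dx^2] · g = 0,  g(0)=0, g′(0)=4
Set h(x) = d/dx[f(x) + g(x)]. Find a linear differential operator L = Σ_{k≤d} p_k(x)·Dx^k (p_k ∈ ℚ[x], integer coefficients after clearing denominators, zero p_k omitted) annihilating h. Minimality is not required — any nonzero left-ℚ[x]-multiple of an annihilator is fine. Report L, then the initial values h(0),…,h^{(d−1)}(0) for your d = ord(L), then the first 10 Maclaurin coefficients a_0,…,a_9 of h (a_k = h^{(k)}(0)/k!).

f: a_k = 0, 1, 0, -1/6, 0, 1/120, 0, -1/5040, 0, 1/362880, …
g: a_k = 0, 4, 0, -64/3, 0, 1024/5, 0, -16384/7, 0, 262144/9, …
L₀ := lclm(L_f,L_g); ord L₀ ≤ 2+2.
Differentiate: ansatz ord ≤ ord L₀ ⇒ L.
L = (-6112·x + 99328·x^3 + 8192·x^5) + (-31 + 1072·x^2 + 25344·x^4 + 4096·x^6)·Dx + (-6112·x + 99328·x^3 + 8192·x^5)·Dx^2 + (-31 + 1072·x^2 + 25344·x^4 + 4096·x^6)·Dx^3  (order 3).
h: a_k = 5, 0, -129/2, 0, 24577/24, 0, -11796481/720, 0, 10569646081/40320, 0, …
ICs: h(0) = 5, h′(0) = 0, h′′(0) = -129.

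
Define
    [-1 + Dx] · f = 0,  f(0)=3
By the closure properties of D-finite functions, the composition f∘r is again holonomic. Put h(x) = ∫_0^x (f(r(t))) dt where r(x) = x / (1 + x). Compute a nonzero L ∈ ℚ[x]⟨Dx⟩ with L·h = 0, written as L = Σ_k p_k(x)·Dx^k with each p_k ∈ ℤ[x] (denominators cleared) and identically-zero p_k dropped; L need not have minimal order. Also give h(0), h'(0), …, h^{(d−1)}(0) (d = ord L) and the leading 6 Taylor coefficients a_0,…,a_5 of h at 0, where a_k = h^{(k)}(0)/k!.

L = -Dx + (1 + 2·x + x^2)·Dx^2  (order 2).
h: a_k = 0, 3, 3/2, -1/2, 1/8, 1/40, …
ICs: h(0) = 0, h′(0) = 3.

f: a_k = 3, 3, 3/2, 1/2, 1/8, 1/40, …
Substitute x→r, Dx→(1/r')Dx; clear ⇒ L₀.
Integrate: L := L₀·Dx.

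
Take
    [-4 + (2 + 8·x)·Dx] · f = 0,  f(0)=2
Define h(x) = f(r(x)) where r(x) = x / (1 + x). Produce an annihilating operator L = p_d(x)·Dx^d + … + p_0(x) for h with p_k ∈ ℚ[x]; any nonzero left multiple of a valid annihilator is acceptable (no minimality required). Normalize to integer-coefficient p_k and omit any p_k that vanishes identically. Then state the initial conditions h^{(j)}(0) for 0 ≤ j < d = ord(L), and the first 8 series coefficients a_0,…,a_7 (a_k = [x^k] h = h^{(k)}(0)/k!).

f: a_k = 2, 4, -4, 8, -20, 56, -168, 528, …
Change of var in L_f (x↦r) gives L₀.
L = -2 + (1 + 6·x + 5·x^2)·Dx  (order 1).
h: a_k = 2, 4, -8, 20, -60, 204, -752, 2924, …
ICs: h(0) = 2.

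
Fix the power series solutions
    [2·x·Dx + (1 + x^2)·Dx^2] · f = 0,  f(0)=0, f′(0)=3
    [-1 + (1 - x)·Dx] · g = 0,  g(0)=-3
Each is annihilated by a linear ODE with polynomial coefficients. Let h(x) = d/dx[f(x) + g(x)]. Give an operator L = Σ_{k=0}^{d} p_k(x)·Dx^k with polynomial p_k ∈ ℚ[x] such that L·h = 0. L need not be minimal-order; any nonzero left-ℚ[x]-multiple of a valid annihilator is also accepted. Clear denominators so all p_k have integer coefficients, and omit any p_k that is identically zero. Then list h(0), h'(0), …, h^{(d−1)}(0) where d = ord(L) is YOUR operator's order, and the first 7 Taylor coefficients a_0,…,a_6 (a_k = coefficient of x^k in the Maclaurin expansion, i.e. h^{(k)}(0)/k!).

L = (2 - 8·x - 6·x^2) + (-4 + 2·x - 4·x^2 - 6·x^3)·Dx + (1 - x^4)·Dx^2  (order 2).
h: a_k = 0, -6, -12, -12, -12, -18, -24, …
ICs: h(0) = 0, h′(0) = -6.

f: a_k = 0, 3, 0, -1, 0, 3/5, 0, …
g: a_k = -3, -3, -3, -3, -3, -3, -3, …
L₀ := lclm(L_f,L_g); ord L₀ ≤ 2+1.
h=h₀': d/dx-closure on L₀ ⇒ L.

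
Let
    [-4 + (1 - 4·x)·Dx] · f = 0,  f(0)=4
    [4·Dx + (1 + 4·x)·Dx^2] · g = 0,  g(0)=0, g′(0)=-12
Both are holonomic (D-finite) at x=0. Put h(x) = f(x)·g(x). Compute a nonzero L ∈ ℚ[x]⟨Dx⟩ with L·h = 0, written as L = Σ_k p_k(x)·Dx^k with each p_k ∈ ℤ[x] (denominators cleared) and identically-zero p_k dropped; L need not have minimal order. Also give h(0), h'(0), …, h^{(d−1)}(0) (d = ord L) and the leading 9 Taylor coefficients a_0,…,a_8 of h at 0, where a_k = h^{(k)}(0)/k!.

f: a_k = 4, 16, 64, 256, 1024, 4096, 16384, 65536, 262144, …
g: a_k = 0, -12, 24, -64, 192, -3072/5, 2048, -49152/7, 24576, …
L₀ := L_f ⊗_s L_g (sym. prod.), ord ≤ 2.
L = 16 + (4 + 48·x)·Dx + (-1 + 16·x^2)·Dx^2  (order 2).
h: a_k = 0, -48, -96, -640, -1792, -48128/5, -151552/5, -5226496/35, -17465344/35, …
ICs: h(0) = 0, h′(0) = -48.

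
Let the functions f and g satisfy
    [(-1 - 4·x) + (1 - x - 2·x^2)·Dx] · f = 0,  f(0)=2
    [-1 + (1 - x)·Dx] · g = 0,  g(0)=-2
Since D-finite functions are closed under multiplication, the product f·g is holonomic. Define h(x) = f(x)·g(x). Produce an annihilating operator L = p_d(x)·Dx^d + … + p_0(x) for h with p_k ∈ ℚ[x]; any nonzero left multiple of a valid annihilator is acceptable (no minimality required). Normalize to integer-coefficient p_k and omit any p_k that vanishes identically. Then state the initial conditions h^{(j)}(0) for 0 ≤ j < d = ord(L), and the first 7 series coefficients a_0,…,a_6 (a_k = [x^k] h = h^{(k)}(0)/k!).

L = (-2 - 2·x + 6·x^2) + (1 - 2·x - x^2 + 2·x^3)·Dx  (order 1).
h: a_k = -4, -8, -20, -40, -84, -168, -340, …
ICs: h(0) = -4.

f: a_k = 2, 2, 6, 10, 22, 42, 86, …
g: a_k = -2, -2, -2, -2, -2, -2, -2, …
Product ⇒ symmetric product L₀, ord ≤ 1.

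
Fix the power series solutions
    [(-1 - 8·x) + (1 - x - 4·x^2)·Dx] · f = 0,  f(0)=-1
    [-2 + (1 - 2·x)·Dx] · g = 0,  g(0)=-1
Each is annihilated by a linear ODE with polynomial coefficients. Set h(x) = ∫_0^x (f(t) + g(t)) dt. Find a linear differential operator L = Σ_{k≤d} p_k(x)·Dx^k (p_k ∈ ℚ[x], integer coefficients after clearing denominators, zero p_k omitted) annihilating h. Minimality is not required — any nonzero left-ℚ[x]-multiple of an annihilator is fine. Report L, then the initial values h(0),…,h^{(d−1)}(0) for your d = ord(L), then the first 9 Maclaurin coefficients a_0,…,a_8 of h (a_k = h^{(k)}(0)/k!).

f: a_k = -1, -1, -5, -9, -29, -65, -181, -441, -1165, …
g: a_k = -1, -2, -4, -8, -16, -32, -64, -128, -256, …
f+g: L₀ = lclm(L_f,L_g), ord ≤ 1+1.
Integrate: L := L₀·Dx.
L = (12 - 48·x + 192·x^2 - 128·x^3)·Dx + (-2 - 96·x^2 + 352·x^3 - 256·x^4)·Dx^2 + (-1 + 11·x - 30·x^2 + 80·x^4 - 64·x^5)·Dx^3  (order 3).
h: a_k = 0, -2, -3/2, -3, -17/4, -9, -97/6, -35, -569/8, …
ICs: h(0) = 0, h′(0) = -2, h′′(0) = -3.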